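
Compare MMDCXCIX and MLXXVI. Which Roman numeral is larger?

MMDCXCIX = 2699
MLXXVI = 1076
2699 is larger

MMDCXCIX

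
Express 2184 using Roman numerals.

Convert 2184 to Roman numerals:
  2184 contains 2×1000 (MM)
  184 contains 1×100 (C)
  84 contains 1×50 (L)
  34 contains 3×10 (XXX)
  4 contains 1×4 (IV)

MMCLXXXIV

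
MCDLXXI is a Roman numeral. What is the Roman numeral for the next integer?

MCDLXXI = 1471, so the next integer is 1471 + 1 = 1472

MCDLXXII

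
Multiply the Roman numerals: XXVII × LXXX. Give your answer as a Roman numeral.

XXVII = 27
LXXX = 80
27 × 80 = 2160

MMCLX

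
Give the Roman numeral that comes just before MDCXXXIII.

MDCXXXIII = 1633; previous is 1632

MDCXXXII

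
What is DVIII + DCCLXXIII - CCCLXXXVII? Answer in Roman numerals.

DVIII = 508, DCCLXXIII = 773, CCCLXXXVII = 387
508 + 773 = 1281
1281 - 387 = 894

DCCCXCIV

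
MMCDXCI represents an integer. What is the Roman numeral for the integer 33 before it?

MMCDXCI = 2491
2491 - 33 = 2458

MMCDLVIII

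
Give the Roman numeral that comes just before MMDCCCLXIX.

MMDCCCLXIX = 2869, so the previous integer is 2869 - 1 = 2868

MMDCCCLXVIII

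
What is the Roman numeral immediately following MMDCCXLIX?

MMDCCXLIX = 2749; next is 2750

MMDCCL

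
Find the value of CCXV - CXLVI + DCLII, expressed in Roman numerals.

CCXV = 215, CXLVI = 146, DCLII = 652
215 - 146 = 69
69 + 652 = 721

DCCXXI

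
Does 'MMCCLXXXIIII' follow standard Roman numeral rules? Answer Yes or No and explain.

'MMCCLXXXIIII': More than 3 consecutive I's

No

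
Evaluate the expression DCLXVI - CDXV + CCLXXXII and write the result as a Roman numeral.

DCLXVI = 666, CDXV = 415, CCLXXXII = 282
666 - 415 = 251
251 + 282 = 533

DXXXIII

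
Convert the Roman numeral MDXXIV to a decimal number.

MDXXIV: M=1000, D=500, X=10, X=10, IV=4
1000 + 500 + 10 + 10 + 4 = 1524

1524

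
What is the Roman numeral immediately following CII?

CII = 102, so the next integer is 102 + 1 = 103

CIII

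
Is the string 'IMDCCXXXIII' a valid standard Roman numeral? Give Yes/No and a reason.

'IMDCCXXXIII': Invalid subtractive combination: IM

No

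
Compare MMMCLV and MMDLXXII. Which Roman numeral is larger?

MMMCLV = 3155
MMDLXXII = 2572
3155 is larger

MMMCLV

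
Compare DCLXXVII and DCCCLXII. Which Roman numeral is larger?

DCLXXVII = 677
DCCCLXII = 862
862 is larger

DCCCLXII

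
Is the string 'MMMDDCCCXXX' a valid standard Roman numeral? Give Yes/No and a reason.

'MMMDDCCCXXX': D should not appear more than once

No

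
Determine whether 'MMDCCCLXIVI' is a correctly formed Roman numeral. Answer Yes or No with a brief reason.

'MMDCCCLXIVI': I cannot come right after the subtractive pair IV: once I is subtracted in IV, the next symbol must be smaller than I

No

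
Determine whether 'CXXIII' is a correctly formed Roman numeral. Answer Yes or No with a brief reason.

'CXXIII': Check the rules: uses only the symbols I, V, X, L, C, D, M; no symbol is repeated more than three times in a row; V, L and D each appear at most once; no smaller symbol precedes a larger one (values never increase from left to right). Value: C (100) + X (10) + X (10) + I (1) + I (1) + I (1) = 123. So it is a valid standard Roman numeral.

Yes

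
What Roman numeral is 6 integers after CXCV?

CXCV = 195
195 + 6 = 201

CCI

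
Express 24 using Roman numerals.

Convert 24 to Roman numerals:
  24 contains 2×10 (XX)
  4 contains 1×4 (IV)

XXIV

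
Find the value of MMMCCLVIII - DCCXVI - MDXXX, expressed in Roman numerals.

MMMCCLVIII = 3258, DCCXVI = 716, MDXXX = 1530
3258 - 716 = 2542
2542 - 1530 = 1012

MXII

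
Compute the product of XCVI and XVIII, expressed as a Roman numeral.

XCVI = 96
XVIII = 18
96 × 18 = 1728

MDCCXXVIII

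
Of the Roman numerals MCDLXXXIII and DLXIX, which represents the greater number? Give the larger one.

MCDLXXXIII = 1483
DLXIX = 569
1483 is larger

MCDLXXXIII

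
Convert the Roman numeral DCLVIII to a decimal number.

DCLVIII: D=500, C=100, L=50, V=5, I=1, I=1, I=1
500 + 100 + 50 + 5 + 1 + 1 + 1 = 658

658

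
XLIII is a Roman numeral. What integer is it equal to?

XLIII: XL=40, I=1, I=1, I=1
40 + 1 + 1 + 1 = 43

43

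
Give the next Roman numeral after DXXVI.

DXXVI = 526; next is 527

DXXVII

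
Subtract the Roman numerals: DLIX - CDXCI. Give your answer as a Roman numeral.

DLIX = 559
CDXCI = 491
559 - 491 = 68

LXVIII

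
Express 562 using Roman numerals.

Convert 562 to Roman numerals:
  562 contains 1×500 (D)
  62 contains 1×50 (L)
  12 contains 1×10 (X)
  2 contains 2×1 (II)

DLXII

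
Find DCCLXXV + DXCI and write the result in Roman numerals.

DCCLXXV = 775
DXCI = 591
775 + 591 = 1366

MCCCLXVI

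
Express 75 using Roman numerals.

Convert 75 to Roman numerals:
  75 contains 1×50 (L)
  25 contains 2×10 (XX)
  5 contains 1×5 (V)

LXXV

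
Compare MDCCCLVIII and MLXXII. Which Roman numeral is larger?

MDCCCLVIII = 1858
MLXXII = 1072
1858 is larger

MDCCCLVIII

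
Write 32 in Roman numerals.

Convert 32 to Roman numerals:
  32 contains 3×10 (XXX)
  2 contains 2×1 (II)

XXXII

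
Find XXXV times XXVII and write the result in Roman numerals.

XXXV = 35
XXVII = 27
35 × 27 = 945

CMXLV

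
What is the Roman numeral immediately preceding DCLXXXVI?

DCLXXXVI = 686, so the previous integer is 686 - 1 = 685

DCLXXXV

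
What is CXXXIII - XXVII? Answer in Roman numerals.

CXXXIII = 133
XXVII = 27
133 - 27 = 106

CVI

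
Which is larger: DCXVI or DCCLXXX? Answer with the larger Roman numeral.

DCXVI = 616
DCCLXXX = 780
780 is larger

DCCLXXX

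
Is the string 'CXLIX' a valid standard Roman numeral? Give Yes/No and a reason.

'CXLIX': Check the rules: uses only the symbols I, V, X, L, C, D, M; no symbol is repeated more than three times in a row; V, L and D each appear at most once; the only places a smaller symbol precedes a larger one are the allowed subtractive pairs XL, IX, the symbol right after such a pair (if any) is smaller than the pair's first symbol, and otherwise the values never increase from left to right. Value: C (100) + XL (40) + IX (9) = 149. So it is a valid standard Roman numeral.

Yes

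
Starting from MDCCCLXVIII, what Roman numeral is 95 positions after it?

MDCCCLXVIII = 1868
1868 + 95 = 1963

MCMLXIII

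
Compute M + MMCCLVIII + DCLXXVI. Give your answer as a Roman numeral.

M = 1000, MMCCLVIII = 2258, DCLXXVI = 676
1000 + 2258 = 3258
3258 + 676 = 3934

MMMCMXXXIV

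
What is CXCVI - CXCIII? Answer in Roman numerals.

CXCVI = 196
CXCIII = 193
196 - 193 = 3

III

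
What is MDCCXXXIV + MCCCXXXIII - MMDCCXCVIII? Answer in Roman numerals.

MDCCXXXIV = 1734, MCCCXXXIII = 1333, MMDCCXCVIII = 2798
1734 + 1333 = 3067
3067 - 2798 = 269

CCLXIX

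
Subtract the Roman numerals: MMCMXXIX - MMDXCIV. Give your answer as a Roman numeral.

MMCMXXIX = 2929
MMDXCIV = 2594
2929 - 2594 = 335

CCCXXXV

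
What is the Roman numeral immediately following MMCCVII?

MMCCVII = 2207, so the next integer is 2207 + 1 = 2208

MMCCVIII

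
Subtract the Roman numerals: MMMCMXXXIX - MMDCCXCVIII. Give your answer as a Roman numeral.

MMMCMXXXIX = 3939
MMDCCXCVIII = 2798
3939 - 2798 = 1141

MCXLI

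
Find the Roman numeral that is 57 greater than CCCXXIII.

CCCXXIII = 323
323 + 57 = 380

CCCLXXX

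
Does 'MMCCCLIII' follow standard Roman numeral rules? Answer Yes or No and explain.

'MMCCCLIII': Check the rules: uses only the symbols I, V, X, L, C, D, M; no symbol is repeated more than three times in a row; V, L and D each appear at most once; no smaller symbol precedes a larger one (values never increase from left to right). Value: M (1000) + M (1000) + C (100) + C (100) + C (100) + L (50) + I (1) + I (1) + I (1) = 2353. So it is a valid standard Roman numeral.

Yes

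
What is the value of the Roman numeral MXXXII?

MXXXII: M=1000, X=10, X=10, X=10, I=1, I=1
1000 + 10 + 10 + 10 + 1 + 1 = 1032

1032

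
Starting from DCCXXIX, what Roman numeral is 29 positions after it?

DCCXXIX = 729
729 + 29 = 758

DCCLVIII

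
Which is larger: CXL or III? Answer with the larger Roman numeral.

CXL = 140
III = 3
140 is larger

CXL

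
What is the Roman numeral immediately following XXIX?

XXIX = 29, so the next integer is 29 + 1 = 30

XXX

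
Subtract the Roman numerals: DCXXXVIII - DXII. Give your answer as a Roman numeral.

DCXXXVIII = 638
DXII = 512
638 - 512 = 126

CXXVI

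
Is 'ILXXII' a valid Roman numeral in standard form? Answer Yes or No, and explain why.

'ILXXII': Invalid subtractive combination: IL

No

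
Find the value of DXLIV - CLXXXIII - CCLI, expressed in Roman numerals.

DXLIV = 544, CLXXXIII = 183, CCLI = 251
544 - 183 = 361
361 - 251 = 110

CX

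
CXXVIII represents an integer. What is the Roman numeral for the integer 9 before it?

CXXVIII = 128
128 - 9 = 119

CXIX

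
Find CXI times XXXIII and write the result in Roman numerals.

CXI = 111
XXXIII = 33
111 × 33 = 3663

MMMDCLXIII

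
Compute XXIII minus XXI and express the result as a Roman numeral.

XXIII = 23
XXI = 21
23 - 21 = 2

II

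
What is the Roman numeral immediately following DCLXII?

DCLXII = 662; next is 663

DCLXIII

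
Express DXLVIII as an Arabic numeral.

DXLVIII: D=500, XL=40, V=5, I=1, I=1, I=1
500 + 40 + 5 + 1 + 1 + 1 = 548

548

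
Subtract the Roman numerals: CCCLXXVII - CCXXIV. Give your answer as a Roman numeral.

CCCLXXVII = 377
CCXXIV = 224
377 - 224 = 153

CLIII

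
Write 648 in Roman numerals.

Convert 648 to Roman numerals:
  648 contains 1×500 (D)
  148 contains 1×100 (C)
  48 contains 1×40 (XL)
  8 contains 1×5 (V)
  3 contains 3×1 (III)

DCXLVIII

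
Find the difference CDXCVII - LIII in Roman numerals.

CDXCVII = 497
LIII = 53
497 - 53 = 444

CDXLIV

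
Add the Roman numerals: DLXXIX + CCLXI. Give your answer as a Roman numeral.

DLXXIX = 579
CCLXI = 261
579 + 261 = 840

DCCCXL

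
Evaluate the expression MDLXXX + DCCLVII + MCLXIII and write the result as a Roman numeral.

MDLXXX = 1580, DCCLVII = 757, MCLXIII = 1163
1580 + 757 = 2337
2337 + 1163 = 3500

MMMD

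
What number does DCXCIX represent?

DCXCIX: D=500, C=100, XC=90, IX=9
500 + 100 + 90 + 9 = 699

699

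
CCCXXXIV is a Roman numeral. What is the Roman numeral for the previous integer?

CCCXXXIV = 334, so the previous integer is 334 - 1 = 333

CCCXXXIII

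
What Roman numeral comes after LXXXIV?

LXXXIV = 84, so the next integer is 84 + 1 = 85

LXXXV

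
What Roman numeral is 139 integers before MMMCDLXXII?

MMMCDLXXII = 3472
3472 - 139 = 3333

MMMCCCXXXIII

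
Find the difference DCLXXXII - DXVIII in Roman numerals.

DCLXXXII = 682
DXVIII = 518
682 - 518 = 164

CLXIV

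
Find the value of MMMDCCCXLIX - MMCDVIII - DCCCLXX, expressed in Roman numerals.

MMMDCCCXLIX = 3849, MMCDVIII = 2408, DCCCLXX = 870
3849 - 2408 = 1441
1441 - 870 = 571

DLXXI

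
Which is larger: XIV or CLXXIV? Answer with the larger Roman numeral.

XIV = 14
CLXXIV = 174
174 is larger

CLXXIV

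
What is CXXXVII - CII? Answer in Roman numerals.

CXXXVII = 137
CII = 102
137 - 102 = 35

XXXV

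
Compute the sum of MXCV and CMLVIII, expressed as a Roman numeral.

MXCV = 1095
CMLVIII = 958
1095 + 958 = 2053

MMLIII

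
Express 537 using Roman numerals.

Convert 537 to Roman numerals:
  537 contains 1×500 (D)
  37 contains 3×10 (XXX)
  7 contains 1×5 (V)
  2 contains 2×1 (II)

DXXXVII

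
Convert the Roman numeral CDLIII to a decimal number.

CDLIII: CD=400, L=50, I=1, I=1, I=1
400 + 50 + 1 + 1 + 1 = 453

453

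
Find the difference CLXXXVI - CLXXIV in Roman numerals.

CLXXXVI = 186
CLXXIV = 174
186 - 174 = 12

XII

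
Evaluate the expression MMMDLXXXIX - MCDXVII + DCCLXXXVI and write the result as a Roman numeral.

MMMDLXXXIX = 3589, MCDXVII = 1417, DCCLXXXVI = 786
3589 - 1417 = 2172
2172 + 786 = 2958

MMCMLVIII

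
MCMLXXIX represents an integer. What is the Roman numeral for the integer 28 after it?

MCMLXXIX = 1979
1979 + 28 = 2007

MMVII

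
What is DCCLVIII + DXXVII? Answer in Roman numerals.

DCCLVIII = 758
DXXVII = 527
758 + 527 = 1285

MCCLXXXV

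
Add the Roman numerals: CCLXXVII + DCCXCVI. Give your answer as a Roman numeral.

CCLXXVII = 277
DCCXCVI = 796
277 + 796 = 1073

MLXXIII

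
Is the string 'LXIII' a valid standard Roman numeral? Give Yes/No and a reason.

'LXIII': Check the rules: uses only the symbols I, V, X, L, C, D, M; no symbol is repeated more than three times in a row; V, L and D each appear at most once; no smaller symbol precedes a larger one (values never increase from left to right). Value: L (50) + X (10) + I (1) + I (1) + I (1) = 63. So it is a valid standard Roman numeral.

Yes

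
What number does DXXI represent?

DXXI: D=500, X=10, X=10, I=1
500 + 10 + 10 + 1 = 521

521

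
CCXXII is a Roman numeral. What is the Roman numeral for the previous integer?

CCXXII = 222, so the previous integer is 222 - 1 = 221

CCXXI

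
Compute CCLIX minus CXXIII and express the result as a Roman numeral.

CCLIX = 259
CXXIII = 123
259 - 123 = 136

CXXXVI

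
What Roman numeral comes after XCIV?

XCIV = 94, so the next integer is 94 + 1 = 95

XCV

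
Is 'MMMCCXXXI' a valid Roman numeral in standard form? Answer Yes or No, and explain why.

'MMMCCXXXI': Check the rules: uses only the symbols I, V, X, L, C, D, M; no symbol is repeated more than three times in a row; V, L and D each appear at most once; no smaller symbol precedes a larger one (values never increase from left to right). Value: M (1000) + M (1000) + M (1000) + C (100) + C (100) + X (10) + X (10) + X (10) + I (1) = 3231. So it is a valid standard Roman numeral.

Yes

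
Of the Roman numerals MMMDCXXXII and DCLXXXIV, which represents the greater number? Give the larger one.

MMMDCXXXII = 3632
DCLXXXIV = 684
3632 is larger

MMMDCXXXII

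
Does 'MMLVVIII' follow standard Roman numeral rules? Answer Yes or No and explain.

'MMLVVIII': V should not appear more than once

No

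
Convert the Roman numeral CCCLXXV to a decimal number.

CCCLXXV: C=100, C=100, C=100, L=50, X=10, X=10, V=5
100 + 100 + 100 + 50 + 10 + 10 + 5 = 375

375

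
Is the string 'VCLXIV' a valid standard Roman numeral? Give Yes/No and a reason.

'VCLXIV': V should not appear more than once

No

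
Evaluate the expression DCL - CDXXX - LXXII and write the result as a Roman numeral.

DCL = 650, CDXXX = 430, LXXII = 72
650 - 430 = 220
220 - 72 = 148

CXLVIII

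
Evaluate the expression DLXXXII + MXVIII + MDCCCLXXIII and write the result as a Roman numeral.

DLXXXII = 582, MXVIII = 1018, MDCCCLXXIII = 1873
582 + 1018 = 1600
1600 + 1873 = 3473

MMMCDLXXIII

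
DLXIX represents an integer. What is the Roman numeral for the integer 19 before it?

DLXIX = 569
569 - 19 = 550

DL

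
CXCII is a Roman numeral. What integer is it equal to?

CXCII: C=100, XC=90, I=1, I=1
100 + 90 + 1 + 1 = 192

192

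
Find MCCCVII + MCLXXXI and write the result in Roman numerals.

MCCCVII = 1307
MCLXXXI = 1181
1307 + 1181 = 2488

MMCDLXXXVIII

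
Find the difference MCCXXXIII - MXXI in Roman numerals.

MCCXXXIII = 1233
MXXI = 1021
1233 - 1021 = 212

CCXII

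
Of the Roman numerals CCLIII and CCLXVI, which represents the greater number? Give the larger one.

CCLIII = 253
CCLXVI = 266
266 is larger

CCLXVI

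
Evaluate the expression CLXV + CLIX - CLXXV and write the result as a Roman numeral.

CLXV = 165, CLIX = 159, CLXXV = 175
165 + 159 = 324
324 - 175 = 149

CXLIX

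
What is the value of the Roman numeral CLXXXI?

CLXXXI: C=100, L=50, X=10, X=10, X=10, I=1
100 + 50 + 10 + 10 + 10 + 1 = 181

181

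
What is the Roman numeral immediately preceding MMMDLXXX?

MMMDLXXX = 3580, so the previous integer is 3580 - 1 = 3579

MMMDLXXIX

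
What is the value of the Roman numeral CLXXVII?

CLXXVII: C=100, L=50, X=10, X=10, V=5, I=1, I=1
100 + 50 + 10 + 10 + 5 + 1 + 1 = 177

177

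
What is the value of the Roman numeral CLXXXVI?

CLXXXVI: C=100, L=50, X=10, X=10, X=10, V=5, I=1
100 + 50 + 10 + 10 + 10 + 5 + 1 = 186

186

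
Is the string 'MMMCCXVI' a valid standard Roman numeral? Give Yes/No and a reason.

'MMMCCXVI': Check the rules: uses only the symbols I, V, X, L, C, D, M; no symbol is repeated more than three times in a row; V, L and D each appear at most once; no smaller symbol precedes a larger one (values never increase from left to right). Value: M (1000) + M (1000) + M (1000) + C (100) + C (100) + X (10) + V (5) + I (1) = 3216. So it is a valid standard Roman numeral.

Yes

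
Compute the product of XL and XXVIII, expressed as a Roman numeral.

XL = 40
XXVIII = 28
40 × 28 = 1120

MCXX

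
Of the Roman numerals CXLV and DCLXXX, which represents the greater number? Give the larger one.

CXLV = 145
DCLXXX = 680
680 is larger

DCLXXX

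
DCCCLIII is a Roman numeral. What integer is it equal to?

DCCCLIII: D=500, C=100, C=100, C=100, L=50, I=1, I=1, I=1
500 + 100 + 100 + 100 + 50 + 1 + 1 + 1 = 853

853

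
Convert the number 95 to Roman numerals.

Convert 95 to Roman numerals:
  95 contains 1×90 (XC)
  5 contains 1×5 (V)

XCV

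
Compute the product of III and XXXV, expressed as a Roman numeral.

III = 3
XXXV = 35
3 × 35 = 105

CV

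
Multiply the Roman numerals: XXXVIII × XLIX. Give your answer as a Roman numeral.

XXXVIII = 38
XLIX = 49
38 × 49 = 1862

MDCCCLXII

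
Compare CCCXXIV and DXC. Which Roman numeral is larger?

CCCXXIV = 324
DXC = 590
590 is larger

DXC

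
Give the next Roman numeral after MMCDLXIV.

MMCDLXIV = 2464, so the next integer is 2464 + 1 = 2465

MMCDLXV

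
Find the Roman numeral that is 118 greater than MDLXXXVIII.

MDLXXXVIII = 1588
1588 + 118 = 1706

MDCCVI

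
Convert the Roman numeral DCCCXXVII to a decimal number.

DCCCXXVII: D=500, C=100, C=100, C=100, X=10, X=10, V=5, I=1, I=1
500 + 100 + 100 + 100 + 10 + 10 + 5 + 1 + 1 = 827

827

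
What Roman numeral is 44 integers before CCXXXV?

CCXXXV = 235
235 - 44 = 191

CXCI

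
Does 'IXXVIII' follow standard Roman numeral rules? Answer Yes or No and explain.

'IXXVIII': I (position 1) comes before the larger symbol X (position 3) without being directly in front of it as a subtractive pair; apart from IV, IX, XL, XC, CD and CM, symbols must go from largest to smallest

No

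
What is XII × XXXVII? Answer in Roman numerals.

XII = 12
XXXVII = 37
12 × 37 = 444

CDXLIV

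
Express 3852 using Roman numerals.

Convert 3852 to Roman numerals:
  3852 contains 3×1000 (MMM)
  852 contains 1×500 (D)
  352 contains 3×100 (CCC)
  52 contains 1×50 (L)
  2 contains 2×1 (II)

MMMDCCCLII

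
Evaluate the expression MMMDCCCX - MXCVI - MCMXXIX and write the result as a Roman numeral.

MMMDCCCX = 3810, MXCVI = 1096, MCMXXIX = 1929
3810 - 1096 = 2714
2714 - 1929 = 785

DCCLXXXV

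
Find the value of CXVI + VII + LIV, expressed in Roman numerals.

CXVI = 116, VII = 7, LIV = 54
116 + 7 = 123
123 + 54 = 177

CLXXVII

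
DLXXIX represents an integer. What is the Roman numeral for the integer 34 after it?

DLXXIX = 579
579 + 34 = 613

DCXIII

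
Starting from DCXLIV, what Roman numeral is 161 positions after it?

DCXLIV = 644
644 + 161 = 805

DCCCV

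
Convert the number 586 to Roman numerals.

Convert 586 to Roman numerals:
  586 contains 1×500 (D)
  86 contains 1×50 (L)
  36 contains 3×10 (XXX)
  6 contains 1×5 (V)
  1 contains 1×1 (I)

DLXXXVI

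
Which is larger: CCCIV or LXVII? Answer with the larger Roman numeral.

CCCIV = 304
LXVII = 67
304 is larger

CCCIV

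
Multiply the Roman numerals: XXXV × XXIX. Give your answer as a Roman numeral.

XXXV = 35
XXIX = 29
35 × 29 = 1015

MXV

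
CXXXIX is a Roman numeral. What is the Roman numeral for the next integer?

CXXXIX = 139, so the next integer is 139 + 1 = 140

CXL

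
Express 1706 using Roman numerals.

Convert 1706 to Roman numerals:
  1706 contains 1×1000 (M)
  706 contains 1×500 (D)
  206 contains 2×100 (CC)
  6 contains 1×5 (V)
  1 contains 1×1 (I)

MDCCVI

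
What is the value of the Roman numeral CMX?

CMX: CM=900, X=10
900 + 10 = 910

910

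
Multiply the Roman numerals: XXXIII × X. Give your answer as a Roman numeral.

XXXIII = 33
X = 10
33 × 10 = 330

CCCXXX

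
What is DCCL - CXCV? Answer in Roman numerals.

DCCL = 750
CXCV = 195
750 - 195 = 555

DLV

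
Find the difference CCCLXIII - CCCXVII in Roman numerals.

CCCLXIII = 363
CCCXVII = 317
363 - 317 = 46

XLVI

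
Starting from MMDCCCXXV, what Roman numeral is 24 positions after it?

MMDCCCXXV = 2825
2825 + 24 = 2849

MMDCCCXLIX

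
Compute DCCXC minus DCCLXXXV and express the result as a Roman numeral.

DCCXC = 790
DCCLXXXV = 785
790 - 785 = 5

V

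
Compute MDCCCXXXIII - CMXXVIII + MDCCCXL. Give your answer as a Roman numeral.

MDCCCXXXIII = 1833, CMXXVIII = 928, MDCCCXL = 1840
1833 - 928 = 905
905 + 1840 = 2745

MMDCCXLV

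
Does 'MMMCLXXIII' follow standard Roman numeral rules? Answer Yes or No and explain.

'MMMCLXXIII': Check the rules: uses only the symbols I, V, X, L, C, D, M; no symbol is repeated more than three times in a row; V, L and D each appear at most once; no smaller symbol precedes a larger one (values never increase from left to right). Value: M (1000) + M (1000) + M (1000) + C (100) + L (50) + X (10) + X (10) + I (1) + I (1) + I (1) = 3173. So it is a valid standard Roman numeral.

Yes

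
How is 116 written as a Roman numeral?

Convert 116 to Roman numerals:
  116 contains 1×100 (C)
  16 contains 1×10 (X)
  6 contains 1×5 (V)
  1 contains 1×1 (I)

CXVI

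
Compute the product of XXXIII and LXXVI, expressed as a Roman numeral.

XXXIII = 33
LXXVI = 76
33 × 76 = 2508

MMDVIII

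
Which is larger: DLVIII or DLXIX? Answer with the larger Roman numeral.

DLVIII = 558
DLXIX = 569
569 is larger

DLXIX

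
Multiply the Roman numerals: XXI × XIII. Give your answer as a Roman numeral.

XXI = 21
XIII = 13
21 × 13 = 273

CCLXXIII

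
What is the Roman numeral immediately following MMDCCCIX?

MMDCCCIX = 2809, so the next integer is 2809 + 1 = 2810

MMDCCCX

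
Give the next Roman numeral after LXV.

LXV = 65; next is 66

LXVI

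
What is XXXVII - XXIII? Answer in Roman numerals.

XXXVII = 37
XXIII = 23
37 - 23 = 14

XIV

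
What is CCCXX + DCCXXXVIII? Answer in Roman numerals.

CCCXX = 320
DCCXXXVIII = 738
320 + 738 = 1058

MLVIII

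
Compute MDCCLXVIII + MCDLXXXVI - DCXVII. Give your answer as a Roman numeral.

MDCCLXVIII = 1768, MCDLXXXVI = 1486, DCXVII = 617
1768 + 1486 = 3254
3254 - 617 = 2637

MMDCXXXVII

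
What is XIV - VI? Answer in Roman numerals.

XIV = 14
VI = 6
14 - 6 = 8

VIII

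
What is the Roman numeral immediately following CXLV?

CXLV = 145; next is 146

CXLVI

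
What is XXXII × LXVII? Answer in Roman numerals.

XXXII = 32
LXVII = 67
32 × 67 = 2144

MMCXLIV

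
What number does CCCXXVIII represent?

CCCXXVIII: C=100, C=100, C=100, X=10, X=10, V=5, I=1, I=1, I=1
100 + 100 + 100 + 10 + 10 + 5 + 1 + 1 + 1 = 328

328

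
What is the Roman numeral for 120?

Convert 120 to Roman numerals:
  120 contains 1×100 (C)
  20 contains 2×10 (XX)

CXX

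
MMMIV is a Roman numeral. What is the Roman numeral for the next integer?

MMMIV = 3004, so the next integer is 3004 + 1 = 3005

MMMV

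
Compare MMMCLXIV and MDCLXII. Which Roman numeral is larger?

MMMCLXIV = 3164
MDCLXII = 1662
3164 is larger

MMMCLXIV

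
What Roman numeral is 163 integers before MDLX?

MDLX = 1560
1560 - 163 = 1397

MCCCXCVII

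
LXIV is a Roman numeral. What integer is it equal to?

LXIV: L=50, X=10, IV=4
50 + 10 + 4 = 64

64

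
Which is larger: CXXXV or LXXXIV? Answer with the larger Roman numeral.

CXXXV = 135
LXXXIV = 84
135 is larger

CXXXV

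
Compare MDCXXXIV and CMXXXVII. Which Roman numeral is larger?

MDCXXXIV = 1634
CMXXXVII = 937
1634 is larger

MDCXXXIV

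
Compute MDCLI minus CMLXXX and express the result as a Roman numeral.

MDCLI = 1651
CMLXXX = 980
1651 - 980 = 671

DCLXXI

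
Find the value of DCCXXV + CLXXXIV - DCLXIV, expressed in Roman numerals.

DCCXXV = 725, CLXXXIV = 184, DCLXIV = 664
725 + 184 = 909
909 - 664 = 245

CCXLV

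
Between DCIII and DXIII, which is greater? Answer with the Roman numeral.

DCIII = 603
DXIII = 513
603 is larger

DCIII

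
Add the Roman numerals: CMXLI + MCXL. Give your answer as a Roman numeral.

CMXLI = 941
MCXL = 1140
941 + 1140 = 2081

MMLXXXI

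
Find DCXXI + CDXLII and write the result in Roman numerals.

DCXXI = 621
CDXLII = 442
621 + 442 = 1063

MLXIII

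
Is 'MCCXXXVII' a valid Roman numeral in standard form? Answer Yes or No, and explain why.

'MCCXXXVII': Check the rules: uses only the symbols I, V, X, L, C, D, M; no symbol is repeated more than three times in a row; V, L and D each appear at most once; no smaller symbol precedes a larger one (values never increase from left to right). Value: M (1000) + C (100) + C (100) + X (10) + X (10) + X (10) + V (5) + I (1) + I (1) = 1237. So it is a valid standard Roman numeral.

Yes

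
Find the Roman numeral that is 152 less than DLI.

DLI = 551
551 - 152 = 399

CCCXCIX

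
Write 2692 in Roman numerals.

Convert 2692 to Roman numerals:
  2692 contains 2×1000 (MM)
  692 contains 1×500 (D)
  192 contains 1×100 (C)
  92 contains 1×90 (XC)
  2 contains 2×1 (II)

MMDCXCII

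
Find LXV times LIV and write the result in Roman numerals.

LXV = 65
LIV = 54
65 × 54 = 3510

MMMDX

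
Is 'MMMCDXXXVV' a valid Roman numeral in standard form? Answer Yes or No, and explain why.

'MMMCDXXXVV': V should not appear more than once

No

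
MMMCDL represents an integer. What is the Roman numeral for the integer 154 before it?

MMMCDL = 3450
3450 - 154 = 3296

MMMCCXCVI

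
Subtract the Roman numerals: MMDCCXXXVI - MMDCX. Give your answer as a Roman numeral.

MMDCCXXXVI = 2736
MMDCX = 2610
2736 - 2610 = 126

CXXVI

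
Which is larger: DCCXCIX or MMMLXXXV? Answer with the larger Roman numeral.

DCCXCIX = 799
MMMLXXXV = 3085
3085 is larger

MMMLXXXV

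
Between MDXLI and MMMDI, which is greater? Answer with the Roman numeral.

MDXLI = 1541
MMMDI = 3501
3501 is larger

MMMDI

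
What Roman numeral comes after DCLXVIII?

DCLXVIII = 668, so the next integer is 668 + 1 = 669

DCLXIX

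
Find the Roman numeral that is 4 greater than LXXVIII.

LXXVIII = 78
78 + 4 = 82

LXXXII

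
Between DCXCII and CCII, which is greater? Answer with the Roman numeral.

DCXCII = 692
CCII = 202
692 is larger

DCXCII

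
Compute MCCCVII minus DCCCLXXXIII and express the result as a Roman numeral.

MCCCVII = 1307
DCCCLXXXIII = 883
1307 - 883 = 424

CDXXIV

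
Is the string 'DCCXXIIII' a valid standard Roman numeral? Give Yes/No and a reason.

'DCCXXIIII': More than 3 consecutive I's

No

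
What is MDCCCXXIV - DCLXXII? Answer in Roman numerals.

MDCCCXXIV = 1824
DCLXXII = 672
1824 - 672 = 1152

MCLII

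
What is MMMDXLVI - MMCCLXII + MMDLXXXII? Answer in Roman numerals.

MMMDXLVI = 3546, MMCCLXII = 2262, MMDLXXXII = 2582
3546 - 2262 = 1284
1284 + 2582 = 3866

MMMDCCCLXVI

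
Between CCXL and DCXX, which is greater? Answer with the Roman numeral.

CCXL = 240
DCXX = 620
620 is larger

DCXX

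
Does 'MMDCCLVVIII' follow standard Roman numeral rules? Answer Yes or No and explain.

'MMDCCLVVIII': V should not appear more than once

No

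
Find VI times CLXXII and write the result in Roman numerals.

VI = 6
CLXXII = 172
6 × 172 = 1032

MXXXII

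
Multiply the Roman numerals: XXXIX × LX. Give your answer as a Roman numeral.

XXXIX = 39
LX = 60
39 × 60 = 2340

MMCCCXL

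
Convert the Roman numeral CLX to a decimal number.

CLX: C=100, L=50, X=10
100 + 50 + 10 = 160

160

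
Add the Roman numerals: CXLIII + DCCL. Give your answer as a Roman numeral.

CXLIII = 143
DCCL = 750
143 + 750 = 893

DCCCXCIII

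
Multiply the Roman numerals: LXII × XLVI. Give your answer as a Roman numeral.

LXII = 62
XLVI = 46
62 × 46 = 2852

MMDCCCLII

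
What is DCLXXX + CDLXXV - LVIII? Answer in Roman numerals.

DCLXXX = 680, CDLXXV = 475, LVIII = 58
680 + 475 = 1155
1155 - 58 = 1097

MXCVII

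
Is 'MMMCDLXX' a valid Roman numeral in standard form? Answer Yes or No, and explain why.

'MMMCDLXX': Check the rules: uses only the symbols I, V, X, L, C, D, M; no symbol is repeated more than three times in a row; V, L and D each appear at most once; the only place a smaller symbol precedes a larger one is the allowed subtractive pair CD, the symbol right after such a pair (if any) is smaller than the pair's first symbol, and otherwise the values never increase from left to right. Value: M (1000) + M (1000) + M (1000) + CD (400) + L (50) + X (10) + X (10) = 3470. So it is a valid standard Roman numeral.

Yes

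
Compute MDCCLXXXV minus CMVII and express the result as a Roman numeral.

MDCCLXXXV = 1785
CMVII = 907
1785 - 907 = 878

DCCCLXXVIII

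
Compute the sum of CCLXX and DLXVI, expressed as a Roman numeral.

CCLXX = 270
DLXVI = 566
270 + 566 = 836

DCCCXXXVI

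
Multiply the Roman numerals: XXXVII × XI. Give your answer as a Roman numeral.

XXXVII = 37
XI = 11
37 × 11 = 407

CDVII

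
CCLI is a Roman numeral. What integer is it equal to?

CCLI: C=100, C=100, L=50, I=1
100 + 100 + 50 + 1 = 251

251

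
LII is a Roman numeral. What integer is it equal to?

LII: L=50, I=1, I=1
50 + 1 + 1 = 52

52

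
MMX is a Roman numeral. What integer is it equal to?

MMX: M=1000, M=1000, X=10
1000 + 1000 + 10 = 2010

2010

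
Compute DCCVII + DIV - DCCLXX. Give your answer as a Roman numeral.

DCCVII = 707, DIV = 504, DCCLXX = 770
707 + 504 = 1211
1211 - 770 = 441

CDXLI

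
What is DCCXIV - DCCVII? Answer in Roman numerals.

DCCXIV = 714
DCCVII = 707
714 - 707 = 7

VII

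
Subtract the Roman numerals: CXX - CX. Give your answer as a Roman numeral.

CXX = 120
CX = 110
120 - 110 = 10

X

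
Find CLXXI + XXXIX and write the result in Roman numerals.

CLXXI = 171
XXXIX = 39
171 + 39 = 210

CCX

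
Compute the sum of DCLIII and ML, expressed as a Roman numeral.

DCLIII = 653
ML = 1050
653 + 1050 = 1703

MDCCIII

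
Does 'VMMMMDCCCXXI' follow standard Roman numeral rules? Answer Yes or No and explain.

'VMMMMDCCCXXI': More than 3 consecutive M's

No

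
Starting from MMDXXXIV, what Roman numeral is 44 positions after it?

MMDXXXIV = 2534
2534 + 44 = 2578

MMDLXXVIII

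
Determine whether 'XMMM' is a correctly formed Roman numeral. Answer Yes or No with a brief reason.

'XMMM': Invalid subtractive combination: XM

No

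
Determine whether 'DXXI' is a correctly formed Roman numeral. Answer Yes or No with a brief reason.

'DXXI': Check the rules: uses only the symbols I, V, X, L, C, D, M; no symbol is repeated more than three times in a row; V, L and D each appear at most once; no smaller symbol precedes a larger one (values never increase from left to right). Value: D (500) + X (10) + X (10) + I (1) = 521. So it is a valid standard Roman numeral.

Yes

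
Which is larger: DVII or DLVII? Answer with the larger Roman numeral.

DVII = 507
DLVII = 557
557 is larger

DLVII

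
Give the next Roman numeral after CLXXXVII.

CLXXXVII = 187; next is 188

CLXXXVIII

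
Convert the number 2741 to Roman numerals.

Convert 2741 to Roman numerals:
  2741 contains 2×1000 (MM)
  741 contains 1×500 (D)
  241 contains 2×100 (CC)
  41 contains 1×40 (XL)
  1 contains 1×1 (I)

MMDCCXLI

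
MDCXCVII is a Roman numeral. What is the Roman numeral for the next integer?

MDCXCVII = 1697; next is 1698

MDCXCVIII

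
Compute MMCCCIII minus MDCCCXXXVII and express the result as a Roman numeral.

MMCCCIII = 2303
MDCCCXXXVII = 1837
2303 - 1837 = 466

CDLXVI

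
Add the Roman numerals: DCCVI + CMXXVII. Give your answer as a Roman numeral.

DCCVI = 706
CMXXVII = 927
706 + 927 = 1633

MDCXXXIII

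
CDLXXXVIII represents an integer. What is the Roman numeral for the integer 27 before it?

CDLXXXVIII = 488
488 - 27 = 461

CDLXI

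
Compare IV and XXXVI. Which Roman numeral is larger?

IV = 4
XXXVI = 36
36 is larger

XXXVI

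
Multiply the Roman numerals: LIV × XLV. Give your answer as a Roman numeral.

LIV = 54
XLV = 45
54 × 45 = 2430

MMCDXXX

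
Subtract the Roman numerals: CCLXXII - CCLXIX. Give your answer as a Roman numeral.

CCLXXII = 272
CCLXIX = 269
272 - 269 = 3

III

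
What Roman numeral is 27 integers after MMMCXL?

MMMCXL = 3140
3140 + 27 = 3167

MMMCLXVII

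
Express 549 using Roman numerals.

Convert 549 to Roman numerals:
  549 contains 1×500 (D)
  49 contains 1×40 (XL)
  9 contains 1×9 (IX)

DXLIX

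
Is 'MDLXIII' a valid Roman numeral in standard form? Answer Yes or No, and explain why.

'MDLXIII': Check the rules: uses only the symbols I, V, X, L, C, D, M; no symbol is repeated more than three times in a row; V, L and D each appear at most once; no smaller symbol precedes a larger one (values never increase from left to right). Value: M (1000) + D (500) + L (50) + X (10) + I (1) + I (1) + I (1) = 1563. So it is a valid standard Roman numeral.

Yes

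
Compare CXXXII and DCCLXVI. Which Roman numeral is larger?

CXXXII = 132
DCCLXVI = 766
766 is larger

DCCLXVI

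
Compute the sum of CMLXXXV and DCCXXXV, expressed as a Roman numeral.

CMLXXXV = 985
DCCXXXV = 735
985 + 735 = 1720

MDCCXX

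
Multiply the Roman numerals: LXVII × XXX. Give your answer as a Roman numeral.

LXVII = 67
XXX = 30
67 × 30 = 2010

MMX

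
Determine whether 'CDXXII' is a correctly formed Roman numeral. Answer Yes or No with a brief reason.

'CDXXII': Check the rules: uses only the symbols I, V, X, L, C, D, M; no symbol is repeated more than three times in a row; V, L and D each appear at most once; the only place a smaller symbol precedes a larger one is the allowed subtractive pair CD, the symbol right after such a pair (if any) is smaller than the pair's first symbol, and otherwise the values never increase from left to right. Value: CD (400) + X (10) + X (10) + I (1) + I (1) = 422. So it is a valid standard Roman numeral.

Yes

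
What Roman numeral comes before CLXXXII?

CLXXXII = 182; previous is 181

CLXXXI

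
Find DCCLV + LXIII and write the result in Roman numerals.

DCCLV = 755
LXIII = 63
755 + 63 = 818

DCCCXVIII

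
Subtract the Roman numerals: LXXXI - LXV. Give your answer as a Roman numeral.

LXXXI = 81
LXV = 65
81 - 65 = 16

XVI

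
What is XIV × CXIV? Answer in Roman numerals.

XIV = 14
CXIV = 114
14 × 114 = 1596

MDXCVI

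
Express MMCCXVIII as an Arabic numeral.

MMCCXVIII: M=1000, M=1000, C=100, C=100, X=10, V=5, I=1, I=1, I=1
1000 + 1000 + 100 + 100 + 10 + 5 + 1 + 1 + 1 = 2218

2218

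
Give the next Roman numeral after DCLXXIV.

DCLXXIV = 674, so the next integer is 674 + 1 = 675

DCLXXV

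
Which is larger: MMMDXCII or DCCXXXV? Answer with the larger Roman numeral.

MMMDXCII = 3592
DCCXXXV = 735
3592 is larger

MMMDXCII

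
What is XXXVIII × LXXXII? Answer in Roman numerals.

XXXVIII = 38
LXXXII = 82
38 × 82 = 3116

MMMCXVI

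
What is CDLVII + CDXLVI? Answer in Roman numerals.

CDLVII = 457
CDXLVI = 446
457 + 446 = 903

CMIII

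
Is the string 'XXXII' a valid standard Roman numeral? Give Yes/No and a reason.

'XXXII': Check the rules: uses only the symbols I, V, X, L, C, D, M; no symbol is repeated more than three times in a row; V, L and D each appear at most once; no smaller symbol precedes a larger one (values never increase from left to right). Value: X (10) + X (10) + X (10) + I (1) + I (1) = 32. So it is a valid standard Roman numeral.

Yes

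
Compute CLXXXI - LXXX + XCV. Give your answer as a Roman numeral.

CLXXXI = 181, LXXX = 80, XCV = 95
181 - 80 = 101
101 + 95 = 196

CXCVI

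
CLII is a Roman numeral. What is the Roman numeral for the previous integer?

CLII = 152; previous is 151

CLI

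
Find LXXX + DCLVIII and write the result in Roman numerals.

LXXX = 80
DCLVIII = 658
80 + 658 = 738

DCCXXXVIII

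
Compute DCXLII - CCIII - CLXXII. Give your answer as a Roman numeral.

DCXLII = 642, CCIII = 203, CLXXII = 172
642 - 203 = 439
439 - 172 = 267

CCLXVII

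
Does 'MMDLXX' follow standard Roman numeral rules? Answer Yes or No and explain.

'MMDLXX': Check the rules: uses only the symbols I, V, X, L, C, D, M; no symbol is repeated more than three times in a row; V, L and D each appear at most once; no smaller symbol precedes a larger one (values never increase from left to right). Value: M (1000) + M (1000) + D (500) + L (50) + X (10) + X (10) = 2570. So it is a valid standard Roman numeral.

Yes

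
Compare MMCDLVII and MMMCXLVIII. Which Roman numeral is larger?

MMCDLVII = 2457
MMMCXLVIII = 3148
3148 is larger

MMMCXLVIII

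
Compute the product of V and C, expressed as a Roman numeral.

V = 5
C = 100
5 × 100 = 500

D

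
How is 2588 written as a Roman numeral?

Convert 2588 to Roman numerals:
  2588 contains 2×1000 (MM)
  588 contains 1×500 (D)
  88 contains 1×50 (L)
  38 contains 3×10 (XXX)
  8 contains 1×5 (V)
  3 contains 3×1 (III)

MMDLXXXVIII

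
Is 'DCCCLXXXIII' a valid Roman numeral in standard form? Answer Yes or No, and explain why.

'DCCCLXXXIII': Check the rules: uses only the symbols I, V, X, L, C, D, M; no symbol is repeated more than three times in a row; V, L and D each appear at most once; no smaller symbol precedes a larger one (values never increase from left to right). Value: D (500) + C (100) + C (100) + C (100) + L (50) + X (10) + X (10) + X (10) + I (1) + I (1) + I (1) = 883. So it is a valid standard Roman numeral.

Yes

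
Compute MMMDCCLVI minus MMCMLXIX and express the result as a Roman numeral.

MMMDCCLVI = 3756
MMCMLXIX = 2969
3756 - 2969 = 787

DCCLXXXVII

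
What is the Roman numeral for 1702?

Convert 1702 to Roman numerals:
  1702 contains 1×1000 (M)
  702 contains 1×500 (D)
  202 contains 2×100 (CC)
  2 contains 2×1 (II)

MDCCII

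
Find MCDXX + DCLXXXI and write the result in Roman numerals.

MCDXX = 1420
DCLXXXI = 681
1420 + 681 = 2101

MMCI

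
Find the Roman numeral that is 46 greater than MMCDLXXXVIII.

MMCDLXXXVIII = 2488
2488 + 46 = 2534

MMDXXXIV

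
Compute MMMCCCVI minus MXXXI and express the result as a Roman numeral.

MMMCCCVI = 3306
MXXXI = 1031
3306 - 1031 = 2275

MMCCLXXV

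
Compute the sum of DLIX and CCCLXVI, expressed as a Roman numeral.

DLIX = 559
CCCLXVI = 366
559 + 366 = 925

CMXXV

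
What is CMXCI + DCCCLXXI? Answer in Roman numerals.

CMXCI = 991
DCCCLXXI = 871
991 + 871 = 1862

MDCCCLXII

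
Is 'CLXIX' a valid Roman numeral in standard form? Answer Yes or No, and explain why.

'CLXIX': Check the rules: uses only the symbols I, V, X, L, C, D, M; no symbol is repeated more than three times in a row; V, L and D each appear at most once; the only place a smaller symbol precedes a larger one is the allowed subtractive pair IX, the symbol right after such a pair (if any) is smaller than the pair's first symbol, and otherwise the values never increase from left to right. Value: C (100) + L (50) + X (10) + IX (9) = 169. So it is a valid standard Roman numeral.

Yes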